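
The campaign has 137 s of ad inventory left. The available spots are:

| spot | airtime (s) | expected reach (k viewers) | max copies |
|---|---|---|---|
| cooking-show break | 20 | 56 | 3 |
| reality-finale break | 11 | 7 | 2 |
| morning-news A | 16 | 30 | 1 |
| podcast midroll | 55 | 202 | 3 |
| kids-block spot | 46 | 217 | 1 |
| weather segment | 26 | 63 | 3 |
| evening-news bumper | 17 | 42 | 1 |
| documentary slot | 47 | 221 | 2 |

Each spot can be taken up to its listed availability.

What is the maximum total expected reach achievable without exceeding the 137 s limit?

554

Greedy by ratio would take 2×cooking-show break + kids-block spot + documentary slot: 133 s used, total 550.
Dropping kids-block spot frees 46 s; slotting in documentary slot (47 s) lifts the total to 554 at 134 s.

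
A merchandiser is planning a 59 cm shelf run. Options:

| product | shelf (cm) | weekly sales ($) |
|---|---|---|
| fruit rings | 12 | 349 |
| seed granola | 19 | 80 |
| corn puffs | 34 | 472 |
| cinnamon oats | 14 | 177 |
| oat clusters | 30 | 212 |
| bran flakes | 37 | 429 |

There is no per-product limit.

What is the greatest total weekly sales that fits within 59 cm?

Density check — fruit rings 29.08, corn puffs 13.88, cinnamon oats 12.64 are the best per cm.
Taking 4×fruit rings: 48 cm used, 1396 in weekly sales.
Every other selection either busts 59 cm or fails to beat 1396.

1396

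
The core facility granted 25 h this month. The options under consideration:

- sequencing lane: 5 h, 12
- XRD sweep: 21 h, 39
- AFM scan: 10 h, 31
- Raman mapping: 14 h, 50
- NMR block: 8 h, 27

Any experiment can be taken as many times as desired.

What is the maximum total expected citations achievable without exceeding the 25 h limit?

81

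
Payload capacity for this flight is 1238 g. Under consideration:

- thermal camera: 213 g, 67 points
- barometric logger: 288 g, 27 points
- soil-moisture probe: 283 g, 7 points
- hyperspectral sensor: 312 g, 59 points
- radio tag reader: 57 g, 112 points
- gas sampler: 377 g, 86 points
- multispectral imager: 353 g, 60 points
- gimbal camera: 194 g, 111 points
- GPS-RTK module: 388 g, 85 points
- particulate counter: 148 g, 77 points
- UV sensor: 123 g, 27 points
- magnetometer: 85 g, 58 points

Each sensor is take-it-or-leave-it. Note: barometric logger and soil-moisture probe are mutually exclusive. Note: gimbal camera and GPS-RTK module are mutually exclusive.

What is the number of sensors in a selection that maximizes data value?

Best achievable data value is 538.
thermal camera + radio tag reader + gas sampler + gimbal camera + particulate counter + UV sensor + magnetometer hits 538 at 1197 g.
Every optimal selection uses 7 sensors.

7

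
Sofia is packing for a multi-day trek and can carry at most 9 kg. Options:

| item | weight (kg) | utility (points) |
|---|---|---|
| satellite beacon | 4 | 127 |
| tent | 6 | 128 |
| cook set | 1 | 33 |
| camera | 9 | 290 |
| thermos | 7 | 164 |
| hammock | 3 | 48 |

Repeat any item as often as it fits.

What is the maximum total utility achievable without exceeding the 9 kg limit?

297

Density check — cook set 33.00, camera 32.22, satellite beacon 31.75, thermos 23.43 are the best per kg.
Best packing: 9×cook set — 9 kg, 297 total.
Every other selection either busts 9 kg or fails to beat 297.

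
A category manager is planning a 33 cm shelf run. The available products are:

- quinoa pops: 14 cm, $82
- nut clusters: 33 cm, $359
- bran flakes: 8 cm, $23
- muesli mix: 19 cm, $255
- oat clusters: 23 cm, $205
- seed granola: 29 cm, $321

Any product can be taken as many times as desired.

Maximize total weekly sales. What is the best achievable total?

359

Taking the top-ratio products first gives quinoa pops + muesli mix for 337 (33 cm).
Replace quinoa pops and muesli mix with nut clusters: the trade gains 22 net, giving 359 at 33 cm.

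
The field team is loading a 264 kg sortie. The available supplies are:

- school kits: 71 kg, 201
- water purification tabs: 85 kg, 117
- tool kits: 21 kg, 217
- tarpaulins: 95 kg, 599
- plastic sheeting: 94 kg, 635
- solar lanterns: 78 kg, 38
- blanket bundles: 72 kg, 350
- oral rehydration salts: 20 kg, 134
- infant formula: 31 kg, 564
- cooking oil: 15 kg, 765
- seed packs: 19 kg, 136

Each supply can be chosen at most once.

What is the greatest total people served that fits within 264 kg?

2780

Taking the top-ratio supplies first gives tool kits + plastic sheeting + oral rehydration salts + infant formula + cooking oil + seed packs for 2451 (200 kg).
Dropping oral rehydration salts and seed packs frees 39 kg; slotting in tarpaulins (95 kg) lifts the total to 2780 at 256 kg.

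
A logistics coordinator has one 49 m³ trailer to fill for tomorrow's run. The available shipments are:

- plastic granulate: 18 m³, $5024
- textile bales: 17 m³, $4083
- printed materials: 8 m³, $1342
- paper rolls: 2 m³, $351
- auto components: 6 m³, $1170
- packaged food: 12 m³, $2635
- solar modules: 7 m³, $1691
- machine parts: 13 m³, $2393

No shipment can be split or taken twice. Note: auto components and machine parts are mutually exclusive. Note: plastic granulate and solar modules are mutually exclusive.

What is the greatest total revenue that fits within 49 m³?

12093

Plastic granulate + textile bales + paper rolls + packaged food uses 49 of the 49 m³ and totals 12093.
Nothing else feasible within 49 m³ beats 12093.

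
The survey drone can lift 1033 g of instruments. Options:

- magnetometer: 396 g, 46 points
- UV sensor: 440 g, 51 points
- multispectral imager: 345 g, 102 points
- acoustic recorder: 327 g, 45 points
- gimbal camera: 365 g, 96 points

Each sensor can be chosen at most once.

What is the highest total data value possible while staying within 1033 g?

198

Taking multispectral imager + gimbal camera: 710 g used, 198 in data value.
No other feasible combination exceeds 198.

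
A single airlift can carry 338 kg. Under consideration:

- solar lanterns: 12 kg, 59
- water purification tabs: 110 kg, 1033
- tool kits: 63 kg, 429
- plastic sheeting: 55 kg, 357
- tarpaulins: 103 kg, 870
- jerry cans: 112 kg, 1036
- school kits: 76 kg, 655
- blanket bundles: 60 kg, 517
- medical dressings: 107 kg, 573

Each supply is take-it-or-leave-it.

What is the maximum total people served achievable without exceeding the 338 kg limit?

2998

Ranking by ratio (people served/kg): water purification tabs 9.39, jerry cans 9.25, school kits 8.62.
Taking the top-ratio supplies first gives solar lanterns + water purification tabs + jerry cans + school kits for 2783 (310 kg).
Dropping school kits frees 76 kg; slotting in tarpaulins (103 kg) lifts the total to 2998 at 337 kg.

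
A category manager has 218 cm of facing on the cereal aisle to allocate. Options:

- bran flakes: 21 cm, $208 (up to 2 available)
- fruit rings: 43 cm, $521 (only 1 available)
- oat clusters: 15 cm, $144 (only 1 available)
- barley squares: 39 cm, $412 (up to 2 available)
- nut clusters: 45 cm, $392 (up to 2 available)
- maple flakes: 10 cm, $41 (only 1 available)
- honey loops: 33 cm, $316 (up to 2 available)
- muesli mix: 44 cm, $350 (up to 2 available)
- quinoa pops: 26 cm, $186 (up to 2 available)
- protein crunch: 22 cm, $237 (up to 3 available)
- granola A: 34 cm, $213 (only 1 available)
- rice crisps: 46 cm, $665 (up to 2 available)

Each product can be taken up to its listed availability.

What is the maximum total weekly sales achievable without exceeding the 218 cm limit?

2737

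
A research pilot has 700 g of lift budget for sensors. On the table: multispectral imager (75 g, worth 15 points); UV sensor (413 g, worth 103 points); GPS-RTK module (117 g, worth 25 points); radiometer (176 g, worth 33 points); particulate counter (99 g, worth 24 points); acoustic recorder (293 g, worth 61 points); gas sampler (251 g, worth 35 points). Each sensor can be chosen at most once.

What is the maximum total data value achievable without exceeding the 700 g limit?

160

Greedy by ratio would take UV sensor + GPS-RTK module + particulate counter: 629 g used, total 152.
The 117 g tied up in GPS-RTK module is better spent on radiometer — total rises to 160 (688 g).
Nothing else within 700 g beats 160.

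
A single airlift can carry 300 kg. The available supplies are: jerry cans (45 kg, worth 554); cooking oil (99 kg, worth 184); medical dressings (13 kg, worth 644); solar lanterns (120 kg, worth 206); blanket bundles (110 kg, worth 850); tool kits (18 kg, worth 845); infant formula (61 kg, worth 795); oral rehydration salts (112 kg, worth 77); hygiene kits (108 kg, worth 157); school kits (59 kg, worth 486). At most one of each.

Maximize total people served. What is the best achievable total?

Greedy by ratio would take jerry cans + cooking oil + medical dressings + tool kits + infant formula + school kits: 295 kg used, total 3508.
Dropping cooking oil and school kits frees 158 kg; slotting in blanket bundles (110 kg) lifts the total to 3688 at 247 kg.
The closest alternative, medical dressings + blanket bundles + tool kits + infant formula + school kits, reaches only 3620.

3688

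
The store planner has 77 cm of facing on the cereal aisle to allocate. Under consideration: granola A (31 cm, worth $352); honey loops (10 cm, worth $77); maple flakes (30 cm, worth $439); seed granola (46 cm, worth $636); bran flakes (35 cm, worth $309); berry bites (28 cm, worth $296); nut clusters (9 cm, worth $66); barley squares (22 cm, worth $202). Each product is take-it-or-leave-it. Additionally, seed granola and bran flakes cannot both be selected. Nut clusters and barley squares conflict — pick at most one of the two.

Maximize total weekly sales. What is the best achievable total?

1075

By weekly sales per cm: maple flakes 14.63, seed granola 13.83, granola A 11.35, berry bites 10.57 lead.
Maple flakes + seed granola uses 76 of the 77 cm and totals 1075.
The spare 1 cm is too small for any remaining product, and no feasible exchange beats 1075.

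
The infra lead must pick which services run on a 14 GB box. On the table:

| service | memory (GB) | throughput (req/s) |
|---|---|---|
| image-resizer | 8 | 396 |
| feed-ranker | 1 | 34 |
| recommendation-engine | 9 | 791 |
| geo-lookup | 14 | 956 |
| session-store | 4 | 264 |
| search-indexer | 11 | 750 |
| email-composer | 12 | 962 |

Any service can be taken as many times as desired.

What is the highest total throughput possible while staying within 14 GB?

1089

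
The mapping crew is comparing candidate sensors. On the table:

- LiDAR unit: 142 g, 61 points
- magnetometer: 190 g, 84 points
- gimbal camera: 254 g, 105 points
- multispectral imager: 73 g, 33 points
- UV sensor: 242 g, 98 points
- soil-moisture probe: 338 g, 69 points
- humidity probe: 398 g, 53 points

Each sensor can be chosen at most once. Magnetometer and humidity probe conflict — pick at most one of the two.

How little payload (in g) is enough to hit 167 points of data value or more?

405

Look for the lowest-payload combination reaching 167.
Taking LiDAR unit + magnetometer + multispectral imager gives 178 (≥ 167) for 405 g.
Below 405 g the best achievable stays under 167.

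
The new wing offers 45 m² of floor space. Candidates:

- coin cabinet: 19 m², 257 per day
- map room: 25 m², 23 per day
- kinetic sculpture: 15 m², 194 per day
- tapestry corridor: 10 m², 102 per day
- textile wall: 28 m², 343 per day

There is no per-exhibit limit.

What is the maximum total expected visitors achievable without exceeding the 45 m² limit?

582

A density-first pass picks 2×coin cabinet — 514 at 38 m².
Dropping 2×coin cabinet frees 38 m²; slotting in 3×kinetic sculpture (45 m²) lifts the total to 582 at 45 m².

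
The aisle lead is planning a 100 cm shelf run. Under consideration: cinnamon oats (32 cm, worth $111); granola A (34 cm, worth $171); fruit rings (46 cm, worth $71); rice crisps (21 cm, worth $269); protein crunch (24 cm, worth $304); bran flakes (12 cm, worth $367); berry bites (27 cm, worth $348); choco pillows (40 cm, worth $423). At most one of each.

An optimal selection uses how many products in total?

4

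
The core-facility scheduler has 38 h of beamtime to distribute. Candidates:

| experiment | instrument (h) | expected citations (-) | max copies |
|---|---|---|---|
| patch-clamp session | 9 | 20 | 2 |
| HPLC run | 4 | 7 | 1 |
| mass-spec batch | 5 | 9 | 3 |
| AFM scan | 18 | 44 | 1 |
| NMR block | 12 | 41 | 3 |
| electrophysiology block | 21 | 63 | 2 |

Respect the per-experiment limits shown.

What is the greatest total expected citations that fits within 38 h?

Ranking by ratio (expected citations/h): NMR block 3.42, electrophysiology block 3.00, AFM scan 2.44.
Best packing: 3×NMR block — 36 h, 123 total.
The spare 2 h is too small for any remaining experiment, and no exchange beats 123.

123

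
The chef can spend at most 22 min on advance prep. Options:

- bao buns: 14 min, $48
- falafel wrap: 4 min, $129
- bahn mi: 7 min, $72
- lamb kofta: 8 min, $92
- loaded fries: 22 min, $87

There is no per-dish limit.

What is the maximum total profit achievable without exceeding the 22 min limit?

645

Best packing: 5×falafel wrap — 20 min, 645 total.
Nothing else within 22 min beats 645.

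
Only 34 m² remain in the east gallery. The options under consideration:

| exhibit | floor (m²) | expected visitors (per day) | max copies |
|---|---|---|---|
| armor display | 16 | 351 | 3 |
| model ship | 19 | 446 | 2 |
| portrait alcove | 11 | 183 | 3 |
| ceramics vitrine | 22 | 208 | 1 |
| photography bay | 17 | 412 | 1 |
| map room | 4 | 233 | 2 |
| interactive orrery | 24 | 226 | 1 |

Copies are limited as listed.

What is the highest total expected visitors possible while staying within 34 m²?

912

Greedy by ratio would take photography bay + 2×map room: 25 m² used, total 878.
The 17 m² tied up in photography bay is better spent on model ship — total rises to 912 (27 m²).
The spare 7 m² is too small for any remaining exhibit, and no exchange beats 912.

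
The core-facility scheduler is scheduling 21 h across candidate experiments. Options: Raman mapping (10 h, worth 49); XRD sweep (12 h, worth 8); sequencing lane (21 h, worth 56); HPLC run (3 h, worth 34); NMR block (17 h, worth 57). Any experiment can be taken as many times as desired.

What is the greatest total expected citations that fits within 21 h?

238

Taking 7×HPLC run: 21 h used, 238 in expected citations.
Every other selection either busts 21 h or fails to beat 238.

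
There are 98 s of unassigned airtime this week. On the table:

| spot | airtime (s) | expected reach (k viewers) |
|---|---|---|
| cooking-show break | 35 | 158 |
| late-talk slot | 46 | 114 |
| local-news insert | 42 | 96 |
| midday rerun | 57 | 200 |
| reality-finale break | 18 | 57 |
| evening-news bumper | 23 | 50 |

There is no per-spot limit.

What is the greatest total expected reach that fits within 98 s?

373

By expected reach per s: cooking-show break 4.51, midday rerun 3.51, reality-finale break 3.17, late-talk slot 2.48 lead.
The ratio ordering already packs tightly: 2×cooking-show break + reality-finale break, 88 s, 373.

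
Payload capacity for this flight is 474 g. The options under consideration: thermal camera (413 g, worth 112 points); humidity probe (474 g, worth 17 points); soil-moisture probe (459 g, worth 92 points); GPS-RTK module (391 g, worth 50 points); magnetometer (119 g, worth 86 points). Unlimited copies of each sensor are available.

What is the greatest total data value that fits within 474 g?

258

Best packing: 3×magnetometer — 357 g, 258 total.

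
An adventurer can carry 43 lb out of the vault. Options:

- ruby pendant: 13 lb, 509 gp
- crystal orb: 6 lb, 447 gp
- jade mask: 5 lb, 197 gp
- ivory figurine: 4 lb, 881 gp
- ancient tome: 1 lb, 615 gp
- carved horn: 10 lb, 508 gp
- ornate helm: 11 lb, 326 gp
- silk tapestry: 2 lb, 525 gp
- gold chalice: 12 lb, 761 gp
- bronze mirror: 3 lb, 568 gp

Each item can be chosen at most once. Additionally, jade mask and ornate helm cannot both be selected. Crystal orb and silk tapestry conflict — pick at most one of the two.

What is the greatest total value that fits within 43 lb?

4184

Taking ivory figurine + ancient tome + carved horn + ornate helm + silk tapestry + gold chalice + bronze mirror: 43 lb used, 4184 in value.
The closest alternative, ruby pendant + jade mask + ivory figurine + ancient tome + silk tapestry + gold chalice + bronze mirror, reaches only 4056.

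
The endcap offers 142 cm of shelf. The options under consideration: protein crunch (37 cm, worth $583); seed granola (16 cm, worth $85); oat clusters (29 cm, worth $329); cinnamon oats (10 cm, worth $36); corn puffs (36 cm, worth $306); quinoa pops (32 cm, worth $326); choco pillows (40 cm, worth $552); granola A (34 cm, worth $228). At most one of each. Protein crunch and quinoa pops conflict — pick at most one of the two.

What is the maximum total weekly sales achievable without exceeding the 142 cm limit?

1770

Best packing: protein crunch + oat clusters + corn puffs + choco pillows — 142 cm, 1770 total.
An exhaustive check of the 256 subsets confirms 1770.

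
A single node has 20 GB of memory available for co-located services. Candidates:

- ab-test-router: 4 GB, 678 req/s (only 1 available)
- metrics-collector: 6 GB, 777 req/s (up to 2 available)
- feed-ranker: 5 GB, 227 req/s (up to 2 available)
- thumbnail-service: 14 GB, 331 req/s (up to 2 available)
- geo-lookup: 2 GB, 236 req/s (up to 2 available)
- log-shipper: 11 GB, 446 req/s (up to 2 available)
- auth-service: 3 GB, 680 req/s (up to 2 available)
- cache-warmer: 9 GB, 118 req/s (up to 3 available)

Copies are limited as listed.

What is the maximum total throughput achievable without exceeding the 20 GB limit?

3287

By throughput per GB: auth-service 226.67, ab-test-router 169.50, metrics-collector 129.50 lead.
Taking ab-test-router + metrics-collector + 2×geo-lookup + 2×auth-service: 20 GB used, 3287 in throughput.
Nothing else within 20 GB beats 3287.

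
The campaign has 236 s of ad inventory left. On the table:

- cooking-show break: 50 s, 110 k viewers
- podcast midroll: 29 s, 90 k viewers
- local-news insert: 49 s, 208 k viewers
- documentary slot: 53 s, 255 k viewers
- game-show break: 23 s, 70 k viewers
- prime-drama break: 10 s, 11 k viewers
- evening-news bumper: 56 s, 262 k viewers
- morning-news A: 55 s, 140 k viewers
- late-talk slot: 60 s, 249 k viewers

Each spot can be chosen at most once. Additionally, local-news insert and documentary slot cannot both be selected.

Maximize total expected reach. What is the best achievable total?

937

By expected reach per s: documentary slot 4.81, evening-news bumper 4.68, local-news insert 4.24 lead.
Taking podcast midroll + documentary slot + game-show break + prime-drama break + evening-news bumper + late-talk slot: 231 s used, 937 in expected reach.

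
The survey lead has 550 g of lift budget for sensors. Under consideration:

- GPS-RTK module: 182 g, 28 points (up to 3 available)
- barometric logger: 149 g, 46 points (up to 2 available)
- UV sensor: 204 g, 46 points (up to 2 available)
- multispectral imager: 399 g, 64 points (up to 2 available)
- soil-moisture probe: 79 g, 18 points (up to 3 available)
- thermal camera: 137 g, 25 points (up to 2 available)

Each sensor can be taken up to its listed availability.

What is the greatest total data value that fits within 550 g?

146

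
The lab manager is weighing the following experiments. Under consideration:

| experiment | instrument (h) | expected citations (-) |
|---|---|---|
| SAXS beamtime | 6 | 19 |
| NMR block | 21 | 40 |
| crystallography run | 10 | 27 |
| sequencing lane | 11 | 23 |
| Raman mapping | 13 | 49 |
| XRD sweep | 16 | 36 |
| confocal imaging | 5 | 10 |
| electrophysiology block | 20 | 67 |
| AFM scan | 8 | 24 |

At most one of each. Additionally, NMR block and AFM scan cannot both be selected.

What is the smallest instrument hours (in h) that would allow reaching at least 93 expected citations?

Need the lightest bundle worth ≥ 93.
Taking SAXS beamtime + crystallography run + Raman mapping gives 95 (≥ 93) for 29 h.
No combination under 29 h hits 93.

29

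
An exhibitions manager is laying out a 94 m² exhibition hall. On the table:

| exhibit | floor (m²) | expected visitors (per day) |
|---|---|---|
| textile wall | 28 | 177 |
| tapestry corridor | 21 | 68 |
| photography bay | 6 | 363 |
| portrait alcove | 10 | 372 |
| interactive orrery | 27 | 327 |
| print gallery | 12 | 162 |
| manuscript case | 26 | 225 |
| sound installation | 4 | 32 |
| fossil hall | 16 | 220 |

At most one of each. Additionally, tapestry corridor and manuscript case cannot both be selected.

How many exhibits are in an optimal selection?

6

The maximum expected visitors within 94 m² is 1539.
photography bay + portrait alcove + interactive orrery + manuscript case + sound installation + fossil hall hits 1539 at 89 m².
Any selection reaching 1539 contains exactly 6 exhibits.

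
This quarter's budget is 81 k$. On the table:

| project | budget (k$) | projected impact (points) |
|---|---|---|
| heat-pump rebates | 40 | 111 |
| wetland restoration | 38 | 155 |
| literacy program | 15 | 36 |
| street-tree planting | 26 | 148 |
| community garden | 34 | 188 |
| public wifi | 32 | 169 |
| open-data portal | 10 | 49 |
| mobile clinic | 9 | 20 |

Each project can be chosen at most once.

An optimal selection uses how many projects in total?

The maximum projected impact within 81 k$ is 406.
One optimal bundle: community garden + public wifi + open-data portal (76 k$).
Any selection reaching 406 contains exactly 3 projects.

3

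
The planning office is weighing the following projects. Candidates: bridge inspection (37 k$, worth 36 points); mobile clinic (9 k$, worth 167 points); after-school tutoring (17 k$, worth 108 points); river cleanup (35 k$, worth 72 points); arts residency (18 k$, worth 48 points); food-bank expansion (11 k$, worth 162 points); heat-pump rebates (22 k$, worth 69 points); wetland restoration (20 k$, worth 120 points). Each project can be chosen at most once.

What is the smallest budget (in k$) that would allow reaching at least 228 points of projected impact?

20

Need the lightest bundle worth ≥ 228.
mobile clinic + food-bank expansion: 329 projected impact at 20 k$.
Below 20 k$ the best achievable stays under 228.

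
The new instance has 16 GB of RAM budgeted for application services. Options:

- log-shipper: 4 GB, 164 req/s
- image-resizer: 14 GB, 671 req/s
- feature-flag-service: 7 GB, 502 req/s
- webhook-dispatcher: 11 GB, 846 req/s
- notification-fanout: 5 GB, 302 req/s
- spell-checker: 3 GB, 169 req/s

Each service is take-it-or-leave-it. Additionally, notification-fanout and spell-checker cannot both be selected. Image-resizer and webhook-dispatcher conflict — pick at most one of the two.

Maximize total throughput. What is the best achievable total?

1148

Best packing: webhook-dispatcher + notification-fanout — 16 GB, 1148 total.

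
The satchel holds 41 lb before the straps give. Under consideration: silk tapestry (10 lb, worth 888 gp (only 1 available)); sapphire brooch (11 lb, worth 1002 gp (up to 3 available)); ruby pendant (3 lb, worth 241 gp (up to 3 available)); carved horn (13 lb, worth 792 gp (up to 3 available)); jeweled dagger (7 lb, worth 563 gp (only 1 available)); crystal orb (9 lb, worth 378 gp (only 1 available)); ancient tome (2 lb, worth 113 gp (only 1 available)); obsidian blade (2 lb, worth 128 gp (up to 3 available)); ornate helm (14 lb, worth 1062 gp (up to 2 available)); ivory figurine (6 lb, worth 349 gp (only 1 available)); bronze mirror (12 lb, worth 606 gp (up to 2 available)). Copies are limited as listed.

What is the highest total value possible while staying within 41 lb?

Greedy by ratio would take 3×sapphire brooch + jeweled dagger: 40 lb used, total 3569.
Dropping jeweled dagger frees 7 lb; slotting in 2×ruby pendant + obsidian blade (8 lb) lifts the total to 3616 at 41 lb.
Nothing else within 41 lb beats 3616.

3616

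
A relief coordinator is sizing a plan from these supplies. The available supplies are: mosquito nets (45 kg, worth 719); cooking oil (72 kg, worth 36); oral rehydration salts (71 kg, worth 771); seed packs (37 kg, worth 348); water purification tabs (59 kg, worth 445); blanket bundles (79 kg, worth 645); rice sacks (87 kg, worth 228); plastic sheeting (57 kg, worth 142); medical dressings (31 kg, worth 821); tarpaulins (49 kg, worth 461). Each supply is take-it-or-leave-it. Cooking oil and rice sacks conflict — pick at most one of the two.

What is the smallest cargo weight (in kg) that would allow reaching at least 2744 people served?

196

Need the lightest bundle worth ≥ 2744.
Taking mosquito nets + oral rehydration salts + medical dressings + tarpaulins gives 2772 (≥ 2744) for 196 kg.
Below 196 kg the best achievable stays under 2744.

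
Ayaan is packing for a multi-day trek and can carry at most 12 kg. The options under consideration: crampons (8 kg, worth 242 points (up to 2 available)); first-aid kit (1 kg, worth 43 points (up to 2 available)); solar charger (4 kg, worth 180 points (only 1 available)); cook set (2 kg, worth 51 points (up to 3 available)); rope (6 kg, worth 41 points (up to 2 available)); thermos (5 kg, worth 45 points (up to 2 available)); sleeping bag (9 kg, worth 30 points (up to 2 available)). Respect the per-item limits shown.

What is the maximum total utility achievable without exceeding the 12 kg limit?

Density check — solar charger 45.00, first-aid kit 43.00, crampons 30.25, cook set 25.50 are the best per kg.
Greedy by ratio would take 2×first-aid kit + solar charger + 3×cook set: 12 kg used, total 419.
Replace 2×first-aid kit and 3×cook set with crampons: the trade gains 3 net, giving 422 at 12 kg.
Nothing else within 12 kg beats 422.

422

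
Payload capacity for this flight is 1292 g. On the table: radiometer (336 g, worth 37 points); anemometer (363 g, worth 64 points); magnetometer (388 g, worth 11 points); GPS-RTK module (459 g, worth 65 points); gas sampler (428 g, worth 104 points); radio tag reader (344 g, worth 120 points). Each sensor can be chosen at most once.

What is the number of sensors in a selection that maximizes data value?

3

Optimal total is 289.
GPS-RTK module + gas sampler + radio tag reader hits 289 at 1231 g.
All optima have 3 sensors.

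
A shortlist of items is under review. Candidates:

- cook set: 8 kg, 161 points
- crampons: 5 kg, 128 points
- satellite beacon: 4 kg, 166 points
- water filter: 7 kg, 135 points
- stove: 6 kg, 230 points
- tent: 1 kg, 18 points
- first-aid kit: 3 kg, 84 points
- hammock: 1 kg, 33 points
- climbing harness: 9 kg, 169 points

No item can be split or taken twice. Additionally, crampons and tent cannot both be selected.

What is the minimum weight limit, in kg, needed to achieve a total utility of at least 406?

11

Minimise kg subject to total utility ≥ 406.
satellite beacon + stove + tent: 414 utility at 11 kg.
No combination under 11 kg hits 406.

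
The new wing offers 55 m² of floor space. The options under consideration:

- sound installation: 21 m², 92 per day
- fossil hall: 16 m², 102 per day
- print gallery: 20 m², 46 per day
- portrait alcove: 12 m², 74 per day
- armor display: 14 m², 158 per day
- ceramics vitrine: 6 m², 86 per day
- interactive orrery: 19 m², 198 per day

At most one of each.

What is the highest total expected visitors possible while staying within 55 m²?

544

Ranking by ratio (expected visitors/m²): ceramics vitrine 14.33, armor display 11.29, interactive orrery 10.42.
The ratio ordering already packs tightly: fossil hall + armor display + ceramics vitrine + interactive orrery, 55 m², 544.
Runner-up portrait alcove + armor display + ceramics vitrine + interactive orrery tops out at 516.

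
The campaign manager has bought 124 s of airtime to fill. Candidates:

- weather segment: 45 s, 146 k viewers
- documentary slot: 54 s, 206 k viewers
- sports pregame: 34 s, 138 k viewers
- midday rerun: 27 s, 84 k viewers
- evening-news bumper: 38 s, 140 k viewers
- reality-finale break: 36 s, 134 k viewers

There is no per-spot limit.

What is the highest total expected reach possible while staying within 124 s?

The ratio heuristic lands on 3×sports pregame (414) but leaves 22 s idle.
Replace sports pregame with documentary slot: the trade gains 68 net, giving 482 at 122 s.

482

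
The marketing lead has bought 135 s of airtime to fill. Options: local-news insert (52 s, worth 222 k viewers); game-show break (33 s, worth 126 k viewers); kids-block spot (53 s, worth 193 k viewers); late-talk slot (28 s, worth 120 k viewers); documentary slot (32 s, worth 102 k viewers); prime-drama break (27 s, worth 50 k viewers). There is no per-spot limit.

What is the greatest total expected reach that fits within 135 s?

564

Filling by ratio: 4×late-talk slot for 480, with 23 s left unused.
The 84 s tied up in 3×late-talk slot is better spent on 2×local-news insert — total rises to 564 (132 s).
The spare 3 s is too small for any remaining spot, and no exchange beats 564.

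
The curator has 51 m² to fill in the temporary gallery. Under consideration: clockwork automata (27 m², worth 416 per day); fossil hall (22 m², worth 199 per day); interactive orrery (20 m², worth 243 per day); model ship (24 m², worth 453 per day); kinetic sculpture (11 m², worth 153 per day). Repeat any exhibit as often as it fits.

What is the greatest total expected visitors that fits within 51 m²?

The ratio ordering already packs tightly: 2×model ship, 48 m², 906.
No other feasible combination exceeds 906.

906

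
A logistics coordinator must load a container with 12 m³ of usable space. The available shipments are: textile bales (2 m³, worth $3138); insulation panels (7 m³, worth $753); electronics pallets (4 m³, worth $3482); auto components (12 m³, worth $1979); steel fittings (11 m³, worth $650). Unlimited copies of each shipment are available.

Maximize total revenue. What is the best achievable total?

18828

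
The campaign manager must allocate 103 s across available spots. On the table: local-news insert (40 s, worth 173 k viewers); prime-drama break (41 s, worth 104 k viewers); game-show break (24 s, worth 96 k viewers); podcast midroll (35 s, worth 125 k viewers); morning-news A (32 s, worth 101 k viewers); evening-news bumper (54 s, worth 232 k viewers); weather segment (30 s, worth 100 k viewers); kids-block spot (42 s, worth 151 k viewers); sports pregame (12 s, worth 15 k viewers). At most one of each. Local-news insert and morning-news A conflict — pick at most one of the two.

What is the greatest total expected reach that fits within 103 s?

Local-news insert + evening-news bumper uses 94 of the 103 s and totals 405.
The closest alternative, local-news insert + game-show break + podcast midroll, reaches only 394.

405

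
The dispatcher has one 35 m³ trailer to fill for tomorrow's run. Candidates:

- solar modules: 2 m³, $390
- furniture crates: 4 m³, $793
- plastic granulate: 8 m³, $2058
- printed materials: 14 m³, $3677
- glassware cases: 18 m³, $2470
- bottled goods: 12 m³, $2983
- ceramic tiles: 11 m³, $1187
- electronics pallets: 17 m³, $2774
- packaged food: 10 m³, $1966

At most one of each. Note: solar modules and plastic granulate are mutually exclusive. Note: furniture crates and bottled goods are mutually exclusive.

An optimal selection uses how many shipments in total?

3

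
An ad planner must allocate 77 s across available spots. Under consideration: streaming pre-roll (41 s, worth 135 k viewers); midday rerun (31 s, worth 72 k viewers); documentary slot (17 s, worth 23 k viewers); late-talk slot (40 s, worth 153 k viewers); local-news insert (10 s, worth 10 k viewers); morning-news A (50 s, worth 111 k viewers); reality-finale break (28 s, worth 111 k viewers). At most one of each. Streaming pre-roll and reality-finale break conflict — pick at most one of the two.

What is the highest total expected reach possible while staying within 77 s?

Taking late-talk slot + reality-finale break: 68 s used, 264 in expected reach.
Runner-up midday rerun + late-talk slot tops out at 225.

264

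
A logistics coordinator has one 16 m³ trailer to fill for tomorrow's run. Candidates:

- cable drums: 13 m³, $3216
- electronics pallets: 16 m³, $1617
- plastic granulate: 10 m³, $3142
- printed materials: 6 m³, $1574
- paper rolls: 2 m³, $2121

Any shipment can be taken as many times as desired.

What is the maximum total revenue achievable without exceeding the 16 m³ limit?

By revenue per m³: paper rolls 1060.50, plastic granulate 314.20, printed materials 262.33, cable drums 247.38 lead.
The ratio ordering already packs tightly: 8×paper rolls, 16 m³, 16968.
No other feasible combination exceeds 16968.

16968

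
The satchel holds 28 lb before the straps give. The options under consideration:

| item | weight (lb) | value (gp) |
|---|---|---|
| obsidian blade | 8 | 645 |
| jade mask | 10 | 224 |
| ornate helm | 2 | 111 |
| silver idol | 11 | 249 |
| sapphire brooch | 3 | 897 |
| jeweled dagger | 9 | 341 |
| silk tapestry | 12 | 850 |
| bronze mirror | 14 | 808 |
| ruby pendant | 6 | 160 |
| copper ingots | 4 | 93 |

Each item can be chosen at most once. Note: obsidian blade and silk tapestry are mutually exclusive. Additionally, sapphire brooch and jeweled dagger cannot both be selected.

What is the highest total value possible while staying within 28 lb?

2461

Obsidian blade + ornate helm + sapphire brooch + bronze mirror uses 27 of the 28 lb and totals 2461.
No other feasible combination exceeds 2461.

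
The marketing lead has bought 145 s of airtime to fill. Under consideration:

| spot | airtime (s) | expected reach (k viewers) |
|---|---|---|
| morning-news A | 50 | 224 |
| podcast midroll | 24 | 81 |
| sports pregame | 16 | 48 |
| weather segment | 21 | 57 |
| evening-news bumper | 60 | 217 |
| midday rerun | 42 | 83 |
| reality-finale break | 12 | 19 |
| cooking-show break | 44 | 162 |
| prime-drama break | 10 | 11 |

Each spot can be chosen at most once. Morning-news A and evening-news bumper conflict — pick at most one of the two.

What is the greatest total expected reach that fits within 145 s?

526

Ranking by ratio (expected reach/s): morning-news A 4.48, cooking-show break 3.68, evening-news bumper 3.62.
Best packing: morning-news A + podcast midroll + sports pregame + cooking-show break + prime-drama break — 144 s, 526 total.
No other feasible combination exceeds 526.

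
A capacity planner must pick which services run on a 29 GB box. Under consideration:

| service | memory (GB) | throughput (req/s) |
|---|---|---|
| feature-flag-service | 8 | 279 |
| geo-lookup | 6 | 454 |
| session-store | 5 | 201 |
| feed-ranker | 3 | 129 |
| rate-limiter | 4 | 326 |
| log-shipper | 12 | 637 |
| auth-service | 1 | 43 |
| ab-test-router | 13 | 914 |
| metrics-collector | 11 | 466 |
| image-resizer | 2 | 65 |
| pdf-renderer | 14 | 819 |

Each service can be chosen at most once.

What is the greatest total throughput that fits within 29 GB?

1938

By throughput per GB: rate-limiter 81.50, geo-lookup 75.67, ab-test-router 70.31, pdf-renderer 58.50 lead.
A density-first pass picks geo-lookup + feed-ranker + rate-limiter + auth-service + ab-test-router + image-resizer — 1931 at 29 GB.
Dropping feed-ranker and image-resizer frees 5 GB; slotting in session-store (5 GB) lifts the total to 1938 at 29 GB.
Next best is geo-lookup + feed-ranker + rate-limiter + auth-service + ab-test-router + image-resizer at 1931 (29 GB) — short by 7.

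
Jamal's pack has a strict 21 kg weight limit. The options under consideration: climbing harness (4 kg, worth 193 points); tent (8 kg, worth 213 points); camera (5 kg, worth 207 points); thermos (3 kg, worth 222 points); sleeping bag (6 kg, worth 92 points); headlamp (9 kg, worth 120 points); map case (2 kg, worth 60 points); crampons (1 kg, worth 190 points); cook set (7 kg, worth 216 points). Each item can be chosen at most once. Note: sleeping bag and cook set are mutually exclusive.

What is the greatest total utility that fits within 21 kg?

1028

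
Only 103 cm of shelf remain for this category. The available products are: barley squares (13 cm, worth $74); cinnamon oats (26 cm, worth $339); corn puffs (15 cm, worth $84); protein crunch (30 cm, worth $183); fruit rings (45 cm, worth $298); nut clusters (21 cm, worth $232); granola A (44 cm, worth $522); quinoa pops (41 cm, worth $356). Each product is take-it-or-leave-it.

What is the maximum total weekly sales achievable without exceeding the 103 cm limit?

Ranking by ratio (weekly sales/cm): cinnamon oats 13.04, granola A 11.86, nut clusters 11.05.
Taking cinnamon oats + nut clusters + granola A: 91 cm used, 1093 in weekly sales.
Next best is cinnamon oats + protein crunch + granola A at 1044 (100 cm) — short by 49.

1093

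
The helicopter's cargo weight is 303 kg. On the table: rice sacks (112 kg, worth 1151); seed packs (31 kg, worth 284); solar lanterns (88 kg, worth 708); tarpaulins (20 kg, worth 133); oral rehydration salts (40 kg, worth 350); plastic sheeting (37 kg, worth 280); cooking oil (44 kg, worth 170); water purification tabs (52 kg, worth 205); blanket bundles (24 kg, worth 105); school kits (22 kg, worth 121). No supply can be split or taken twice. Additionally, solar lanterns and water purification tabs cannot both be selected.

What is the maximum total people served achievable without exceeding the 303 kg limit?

2626

Density check — rice sacks 10.28, seed packs 9.16, oral rehydration salts 8.75 are the best per kg.
Rice sacks + seed packs + solar lanterns + tarpaulins + oral rehydration salts uses 291 of the 303 kg and totals 2626.
Every other selection either busts 303 kg or breaks a pairing rule or fails to beat 2626.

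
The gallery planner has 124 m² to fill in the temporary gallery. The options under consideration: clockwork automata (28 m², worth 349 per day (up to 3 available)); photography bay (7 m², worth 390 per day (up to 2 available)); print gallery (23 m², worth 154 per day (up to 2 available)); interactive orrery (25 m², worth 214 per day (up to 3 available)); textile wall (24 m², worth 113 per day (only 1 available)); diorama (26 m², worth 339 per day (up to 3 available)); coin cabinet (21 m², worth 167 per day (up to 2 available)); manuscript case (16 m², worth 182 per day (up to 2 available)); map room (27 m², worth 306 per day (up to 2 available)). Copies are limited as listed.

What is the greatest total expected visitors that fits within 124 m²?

Density check — photography bay 55.71, diorama 13.04, clockwork automata 12.46, manuscript case 11.38 are the best per m².
Greedy by ratio would take clockwork automata + 2×photography bay + 3×diorama: 120 m² used, total 2146.
Replace 2×diorama with 2×clockwork automata: the trade gains 20 net, giving 2166 at 124 m².
That's the maximum — no swap from here does better than 2166.

2166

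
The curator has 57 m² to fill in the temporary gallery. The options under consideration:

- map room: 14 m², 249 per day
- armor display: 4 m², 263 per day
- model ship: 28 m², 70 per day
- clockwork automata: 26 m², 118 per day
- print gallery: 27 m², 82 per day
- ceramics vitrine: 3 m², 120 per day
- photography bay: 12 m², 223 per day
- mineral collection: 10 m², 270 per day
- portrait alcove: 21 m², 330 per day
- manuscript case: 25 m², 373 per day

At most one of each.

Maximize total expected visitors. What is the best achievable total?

Ranking by ratio (expected visitors/m²): armor display 65.75, ceramics vitrine 40.00, mineral collection 27.00.
A density-first pass picks map room + armor display + ceramics vitrine + photography bay + mineral collection — 1125 at 43 m².
Dropping photography bay frees 12 m²; slotting in manuscript case (25 m²) lifts the total to 1275 at 56 m².
The spare 1 m² is too small for any remaining exhibit, and no exchange beats 1275.

1275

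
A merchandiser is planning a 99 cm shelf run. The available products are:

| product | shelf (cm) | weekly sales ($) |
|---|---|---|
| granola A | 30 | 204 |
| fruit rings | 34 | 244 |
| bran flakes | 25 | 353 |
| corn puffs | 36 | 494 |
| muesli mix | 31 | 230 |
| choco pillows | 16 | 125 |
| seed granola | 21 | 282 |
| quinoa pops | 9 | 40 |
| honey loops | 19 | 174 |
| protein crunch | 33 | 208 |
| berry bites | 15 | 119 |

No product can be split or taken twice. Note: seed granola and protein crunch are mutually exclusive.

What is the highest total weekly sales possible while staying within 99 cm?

1254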